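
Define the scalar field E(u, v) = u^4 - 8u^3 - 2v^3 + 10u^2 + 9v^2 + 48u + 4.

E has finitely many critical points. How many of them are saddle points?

E separates as a function of u plus a function of v, so ∇E=0 decouples.
∂E/∂u = 4(u - 4)(u - 3)(u + 1) = 0 at u ∈ {-1, 3, 4}; ∂E/∂v = -6v(v - 3) = 0 at v ∈ {0, 3}.
The Hessian is diagonal: diag(E_uu, E_vv). Second derivatives: E_uu(-1)=80, E_uu(3)=-16, E_uu(4)=20; E_vv(0)=18, E_vv(3)=-18.
Saddle points occur where the two diagonal entries have opposite signs: (-1, 3), (3, 0), (4, 3). Count: 3.

3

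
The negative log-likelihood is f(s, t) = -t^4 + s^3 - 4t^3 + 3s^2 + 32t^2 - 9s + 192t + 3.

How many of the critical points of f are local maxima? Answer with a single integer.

2

f separates as a function of s plus a function of t, so ∇f=0 decouples.
∂f/∂s = 3(s - 1)(s + 3) = 0 at s ∈ {-3, 1}; ∂f/∂t = -4(t - 4)(t + 3)(t + 4) = 0 at t ∈ {-4, -3, 4}.
The Hessian is diagonal: diag(f_ss, f_tt). Second derivatives: f_ss(-3)=-12, f_ss(1)=12; f_tt(-4)=-32, f_tt(-3)=28, f_tt(4)=-224.
Local maxima occur where both diagonal entries negative: (-3, -4), (-3, 4). Count: 2.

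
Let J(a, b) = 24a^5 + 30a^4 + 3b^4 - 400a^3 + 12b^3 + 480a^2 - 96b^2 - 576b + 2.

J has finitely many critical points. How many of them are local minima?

4

J separates as a function of a plus a function of b, so ∇J=0 decouples.
∂J/∂a = 120a(a - 2)(a - 1)(a + 4) = 0 at a ∈ {-4, 0, 1, 2}; ∂J/∂b = 12(b - 4)(b + 3)(b + 4) = 0 at b ∈ {-4, -3, 4}.
The Hessian is diagonal: diag(J_aa, J_bb). Second derivatives: J_aa(-4)=-14400, J_aa(0)=960, J_aa(1)=-600, J_aa(2)=1440; J_bb(-4)=96, J_bb(-3)=-84, J_bb(4)=672.
Local minima occur where both diagonal entries positive: (0, -4), (0, 4), (2, -4), (2, 4). Count: 4.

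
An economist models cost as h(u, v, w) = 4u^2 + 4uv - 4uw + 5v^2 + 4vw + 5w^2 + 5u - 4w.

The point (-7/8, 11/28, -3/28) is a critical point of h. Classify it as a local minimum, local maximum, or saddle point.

The Hessian is constant: H = [[8, 4, -4], [4, 10, 4], [-4, 4, 10]].
Leading principal minors: Δ₁ = 8, Δ₂ = 64, Δ₃ = 224.
All leading minors are positive, so H is positive definite: a local minimum.

local minimum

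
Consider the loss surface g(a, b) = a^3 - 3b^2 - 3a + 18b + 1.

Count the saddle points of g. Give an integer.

1

g separates as a function of a plus a function of b, so ∇g=0 decouples.
∂g/∂a = 3(a - 1)(a + 1) = 0 at a ∈ {-1, 1}; ∂g/∂b = -6(b - 3) = 0 at b ∈ {3}.
The Hessian is diagonal: diag(g_aa, g_bb). Second derivatives: g_aa(-1)=-6, g_aa(1)=6; g_bb(3)=-6.
Saddle points occur where the two diagonal entries have opposite signs: (1, 3). Count: 1.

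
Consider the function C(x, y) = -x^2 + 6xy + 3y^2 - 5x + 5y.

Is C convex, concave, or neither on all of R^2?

neither

C is quadratic, so its Hessian is the constant matrix H = [[-2, 6], [6, 6]].
det(H) = -48, tr(H) = 4.
det(H) < 0, so H is indefinite: neither convex nor concave.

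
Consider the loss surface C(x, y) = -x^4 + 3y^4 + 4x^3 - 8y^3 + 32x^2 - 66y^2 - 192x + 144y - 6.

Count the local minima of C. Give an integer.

2

C separates as a function of x plus a function of y, so ∇C=0 decouples.
∂C/∂x = -4(x - 4)(x - 3)(x + 4) = 0 at x ∈ {-4, 3, 4}; ∂C/∂y = 12(y - 4)(y - 1)(y + 3) = 0 at y ∈ {-3, 1, 4}.
The Hessian is diagonal: diag(C_xx, C_yy). Second derivatives: C_xx(-4)=-224, C_xx(3)=28, C_xx(4)=-32; C_yy(-3)=336, C_yy(1)=-144, C_yy(4)=252.
Local minima occur where both diagonal entries positive: (3, -3), (3, 4). Count: 2.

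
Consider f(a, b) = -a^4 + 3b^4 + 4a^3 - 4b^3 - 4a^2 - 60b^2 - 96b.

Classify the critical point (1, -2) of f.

The mixed partial ∂²f/∂a∂b is 0, so the Hessian at any point is diag(f_aa, f_bb) = diag(4(-3a^2 + 6a - 2), 12(3b^2 - 2b - 10)).
At (1, -2): H = diag(4, 72).
Both eigenvalues are positive, so H is positive definite: a local minimum.

local minimum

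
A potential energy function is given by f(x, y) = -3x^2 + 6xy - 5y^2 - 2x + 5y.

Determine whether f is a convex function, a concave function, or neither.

f is quadratic, so its Hessian is the constant matrix H = [[-6, 6], [6, -10]].
det(H) = 24, tr(H) = -16.
det(H) > 0 and tr(H) < 0, so H is negative definite everywhere: concave.

concave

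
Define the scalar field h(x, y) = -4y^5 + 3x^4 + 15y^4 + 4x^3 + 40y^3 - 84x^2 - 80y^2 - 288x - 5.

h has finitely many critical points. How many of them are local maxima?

h separates as a function of x plus a function of y, so ∇h=0 decouples.
∂h/∂x = 12(x - 4)(x + 2)(x + 3) = 0 at x ∈ {-3, -2, 4}; ∂h/∂y = -20y(y - 4)(y - 1)(y + 2) = 0 at y ∈ {-2, 0, 1, 4}.
The Hessian is diagonal: diag(h_xx, h_yy). Second derivatives: h_xx(-3)=84, h_xx(-2)=-72, h_xx(4)=504; h_yy(-2)=720, h_yy(0)=-160, h_yy(1)=180, h_yy(4)=-1440.
Local maxima occur where both diagonal entries negative: (-2, 0), (-2, 4). Count: 2.

2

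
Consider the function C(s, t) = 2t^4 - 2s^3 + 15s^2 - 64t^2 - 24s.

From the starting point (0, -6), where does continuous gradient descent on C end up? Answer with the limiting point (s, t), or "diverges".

(1, -4)

C is separable, so gradient descent decouples: s follows -∂C/∂s, t follows -∂C/∂t.
∂C/∂s = -6(s - 4)(s - 1); at s=0 this is -24, so s increases.
∂C/∂t = 8t(t - 4)(t + 4); at t=-6 this is -960, so t increases.
s converges to its nearest critical value 1 (a local min of the s-part); t converges to -4. The iterate converges to (1, -4).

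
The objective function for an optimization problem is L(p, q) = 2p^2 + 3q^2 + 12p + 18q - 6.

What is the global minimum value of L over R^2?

-51

L(p,q) separates as A(p) + B(q) − 6, so its minimum is min A + min B − 6.
A'(p) = 4p + 12 vanishes at p ∈ {-3}; B'(q) = 6q + 18 vanishes at q ∈ {-3}.
Local minima of A (where A''>0): A(-3)=-18. Local minima of B: B(-3)=-27.
So the global minimum of L is A(-3) + B(-3) − 6 = -18 − 27 − 6 = -51, attained at (-3, -3).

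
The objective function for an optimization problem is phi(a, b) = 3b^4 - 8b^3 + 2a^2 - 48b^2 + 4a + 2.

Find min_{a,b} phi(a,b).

phi(a,b) separates as P(a) + Q(b) + 2, so its minimum is min P + min Q + 2.
P'(a) = 4a + 4 vanishes at a ∈ {-1}; Q'(b) = 12b(b - 4)(b + 2) vanishes at b ∈ {-2, 0, 4}.
Local minima of P (where P''>0): P(-1)=-2. Local minima of Q: Q(-2)=-80, Q(4)=-512.
So the global minimum of phi is P(-1) + Q(4) + 2 = -2 − 512 + 2 = -512, attained at (-1, 4).

-512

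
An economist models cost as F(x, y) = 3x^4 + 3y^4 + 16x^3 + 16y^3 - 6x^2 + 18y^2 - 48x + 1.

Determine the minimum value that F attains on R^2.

-186

F(x,y) separates as P(x) + Q(y) + 1, so its minimum is min P + min Q + 1.
P'(x) = 12(x - 1)(x + 1)(x + 4) vanishes at x ∈ {-4, -1, 1}; Q'(y) = 12y(y + 1)(y + 3) vanishes at y ∈ {-3, -1, 0}.
Local minima of P (where P''>0): P(-4)=-160, P(1)=-35. Local minima of Q: Q(-3)=-27, Q(0)=0.
So the global minimum of F is P(-4) + Q(-3) + 1 = -160 − 27 + 1 = -186, attained at (-4, -3).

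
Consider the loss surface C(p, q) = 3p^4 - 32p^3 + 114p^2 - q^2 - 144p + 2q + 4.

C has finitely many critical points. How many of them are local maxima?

C separates as a function of p plus a function of q, so ∇C=0 decouples.
∂C/∂p = 12(p - 4)(p - 3)(p - 1) = 0 at p ∈ {1, 3, 4}; ∂C/∂q = -2(q - 1) = 0 at q ∈ {1}.
The Hessian is diagonal: diag(C_pp, C_qq). Second derivatives: C_pp(1)=72, C_pp(3)=-24, C_pp(4)=36; C_qq(1)=-2.
Local maxima occur where both diagonal entries negative: (3, 1). Count: 1.

1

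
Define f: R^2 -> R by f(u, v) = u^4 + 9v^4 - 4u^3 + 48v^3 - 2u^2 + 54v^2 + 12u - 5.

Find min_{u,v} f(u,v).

-95

f(u,v) separates as P(u) + Q(v) − 5, so its minimum is min P + min Q − 5.
P'(u) = 4(u - 3)(u - 1)(u + 1) vanishes at u ∈ {-1, 1, 3}; Q'(v) = 36v(v + 1)(v + 3) vanishes at v ∈ {-3, -1, 0}.
Local minima of P (where P''>0): P(-1)=-9, P(3)=-9. Local minima of Q: Q(-3)=-81, Q(0)=0.
So the global minimum of f is P(-1) + Q(-3) − 5 = -9 − 81 − 5 = -95, attained at (-1, -3).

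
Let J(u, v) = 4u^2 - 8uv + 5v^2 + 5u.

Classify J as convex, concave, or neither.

J is quadratic, so its Hessian is the constant matrix H = [[8, -8], [-8, 10]].
det(H) = 16, tr(H) = 18.
det(H) > 0 and tr(H) > 0, so H is positive definite everywhere: convex.

convex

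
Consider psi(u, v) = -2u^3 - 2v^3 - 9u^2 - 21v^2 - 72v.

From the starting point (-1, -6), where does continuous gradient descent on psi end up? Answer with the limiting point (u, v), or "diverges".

psi is separable, so gradient descent decouples: u follows -∂psi/∂u, v follows -∂psi/∂v.
∂psi/∂u = -6u(u + 3); at u=-1 this is 12, so u decreases.
∂psi/∂v = -6(v + 3)(v + 4); at v=-6 this is -36, so v increases.
u converges to its nearest critical value -3 (a local min of the u-part); v converges to -4. The iterate converges to (-3, -4).

(-3, -4)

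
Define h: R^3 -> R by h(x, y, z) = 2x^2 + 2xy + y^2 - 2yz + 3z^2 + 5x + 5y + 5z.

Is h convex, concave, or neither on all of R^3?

h is quadratic, so its Hessian is the constant matrix H = [[4, 2, 0], [2, 2, -2], [0, -2, 6]].
Leading principal minors: 4, 4, 8.
All positive ⇒ H ≻ 0 ⇒ convex.

convex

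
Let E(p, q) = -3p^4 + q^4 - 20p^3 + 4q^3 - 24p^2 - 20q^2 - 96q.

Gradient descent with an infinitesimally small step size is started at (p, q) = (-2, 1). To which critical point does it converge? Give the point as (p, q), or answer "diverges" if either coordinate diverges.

E is separable, so gradient descent decouples: p follows -∂E/∂p, q follows -∂E/∂q.
∂E/∂p = -12p(p + 1)(p + 4); at p=-2 this is -48, so p increases.
∂E/∂q = 4(q - 3)(q + 2)(q + 4); at q=1 this is -120, so q increases.
p converges to its nearest critical value -1 (a local min of the p-part); q converges to 3. The iterate converges to (-1, 3).

(-1, 3)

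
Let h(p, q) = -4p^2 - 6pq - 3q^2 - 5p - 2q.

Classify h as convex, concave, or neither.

concave

h is quadratic, so its Hessian is the constant matrix H = [[-8, -6], [-6, -6]].
det(H) = 12, tr(H) = -14.
det(H) > 0 and tr(H) < 0, so H is negative definite everywhere: concave.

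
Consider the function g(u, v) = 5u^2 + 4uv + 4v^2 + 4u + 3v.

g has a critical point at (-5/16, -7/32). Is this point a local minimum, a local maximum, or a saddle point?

The Hessian of g is constant: H = [[10, 4], [4, 8]].
det(H) = 10·8 − 4² = 64.
det(H) > 0 and tr(H) = 18 > 0, so H is positive definite and the point is a local minimum.

local minimum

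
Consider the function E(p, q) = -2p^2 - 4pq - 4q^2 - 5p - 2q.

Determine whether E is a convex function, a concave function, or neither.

E is quadratic, so its Hessian is the constant matrix H = [[-4, -4], [-4, -8]].
det(H) = 16, tr(H) = -12.
det(H) > 0 and tr(H) < 0, so H is negative definite everywhere: concave.

concave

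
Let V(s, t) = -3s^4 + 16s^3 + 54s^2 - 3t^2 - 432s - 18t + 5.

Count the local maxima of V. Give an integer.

2

V separates as a function of s plus a function of t, so ∇V=0 decouples.
∂V/∂s = -12(s - 4)(s - 3)(s + 3) = 0 at s ∈ {-3, 3, 4}; ∂V/∂t = -6(t + 3) = 0 at t ∈ {-3}.
The Hessian is diagonal: diag(V_ss, V_tt). Second derivatives: V_ss(-3)=-504, V_ss(3)=72, V_ss(4)=-84; V_tt(-3)=-6.
Local maxima occur where both diagonal entries negative: (-3, -3), (4, -3). Count: 2.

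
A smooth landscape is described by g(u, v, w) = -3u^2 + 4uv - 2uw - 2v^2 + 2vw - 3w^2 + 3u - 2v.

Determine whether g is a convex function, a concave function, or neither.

g is quadratic, so its Hessian is the constant matrix H = [[-6, 4, -2], [4, -4, 2], [-2, 2, -6]].
Leading principal minors: -6, 8, -40.
Signs alternate −, +, − ⇒ H ≺ 0 ⇒ concave.

concave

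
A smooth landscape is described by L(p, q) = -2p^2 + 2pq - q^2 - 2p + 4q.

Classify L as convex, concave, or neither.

concave

L is quadratic, so its Hessian is the constant matrix H = [[-4, 2], [2, -2]].
det(H) = 4, tr(H) = -6.
det(H) > 0 and tr(H) < 0, so H is negative definite everywhere: concave.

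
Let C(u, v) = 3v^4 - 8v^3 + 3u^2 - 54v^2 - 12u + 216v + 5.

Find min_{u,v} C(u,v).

-682

C(u,v) separates as P(u) + Q(v) + 5, so its minimum is min P + min Q + 5.
P'(u) = 6u - 12 vanishes at u ∈ {2}; Q'(v) = 12(v - 3)(v - 2)(v + 3) vanishes at v ∈ {-3, 2, 3}.
Local minima of P (where P''>0): P(2)=-12. Local minima of Q: Q(-3)=-675, Q(3)=189.
So the global minimum of C is P(2) + Q(-3) + 5 = -12 − 675 + 5 = -682, attained at (2, -3).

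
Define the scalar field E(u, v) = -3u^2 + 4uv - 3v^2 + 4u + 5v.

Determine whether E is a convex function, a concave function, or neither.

concave

E is quadratic, so its Hessian is the constant matrix H = [[-6, 4], [4, -6]].
det(H) = 20, tr(H) = -12.
det(H) > 0 and tr(H) < 0, so H is negative definite everywhere: concave.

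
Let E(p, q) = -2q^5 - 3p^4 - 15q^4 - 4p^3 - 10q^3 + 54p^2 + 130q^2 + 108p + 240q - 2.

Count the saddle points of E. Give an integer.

E separates as a function of p plus a function of q, so ∇E=0 decouples.
∂E/∂p = -12(p - 3)(p + 1)(p + 3) = 0 at p ∈ {-3, -1, 3}; ∂E/∂q = -10(q - 2)(q + 1)(q + 3)(q + 4) = 0 at q ∈ {-4, -3, -1, 2}.
The Hessian is diagonal: diag(E_pp, E_qq). Second derivatives: E_pp(-3)=-144, E_pp(-1)=96, E_pp(3)=-288; E_qq(-4)=180, E_qq(-3)=-100, E_qq(-1)=180, E_qq(2)=-900.
Saddle points occur where the two diagonal entries have opposite signs: (-3, -4), (-3, -1), (-1, -3), (-1, 2), (3, -4), (3, -1). Count: 6.

6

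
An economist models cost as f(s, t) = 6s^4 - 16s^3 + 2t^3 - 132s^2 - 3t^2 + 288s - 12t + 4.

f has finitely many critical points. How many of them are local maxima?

f separates as a function of s plus a function of t, so ∇f=0 decouples.
∂f/∂s = 24(s - 4)(s - 1)(s + 3) = 0 at s ∈ {-3, 1, 4}; ∂f/∂t = 6(t - 2)(t + 1) = 0 at t ∈ {-1, 2}.
The Hessian is diagonal: diag(f_ss, f_tt). Second derivatives: f_ss(-3)=672, f_ss(1)=-288, f_ss(4)=504; f_tt(-1)=-18, f_tt(2)=18.
Local maxima occur where both diagonal entries negative: (1, -1). Count: 1.

1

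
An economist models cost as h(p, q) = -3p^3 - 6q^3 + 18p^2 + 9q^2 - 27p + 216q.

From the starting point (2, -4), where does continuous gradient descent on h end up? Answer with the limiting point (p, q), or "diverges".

(1, -3)

h is separable, so gradient descent decouples: p follows -∂h/∂p, q follows -∂h/∂q.
∂h/∂p = -9(p - 3)(p - 1); at p=2 this is 9, so p decreases.
∂h/∂q = -18(q - 4)(q + 3); at q=-4 this is -144, so q increases.
p converges to its nearest critical value 1 (a local min of the p-part); q converges to -3. The iterate converges to (1, -3).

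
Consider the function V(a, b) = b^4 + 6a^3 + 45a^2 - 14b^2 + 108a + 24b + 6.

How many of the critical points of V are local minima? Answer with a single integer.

V separates as a function of a plus a function of b, so ∇V=0 decouples.
∂V/∂a = 18(a + 2)(a + 3) = 0 at a ∈ {-3, -2}; ∂V/∂b = 4(b - 2)(b - 1)(b + 3) = 0 at b ∈ {-3, 1, 2}.
The Hessian is diagonal: diag(V_aa, V_bb). Second derivatives: V_aa(-3)=-18, V_aa(-2)=18; V_bb(-3)=80, V_bb(1)=-16, V_bb(2)=20.
Local minima occur where both diagonal entries positive: (-2, -3), (-2, 2). Count: 2.

2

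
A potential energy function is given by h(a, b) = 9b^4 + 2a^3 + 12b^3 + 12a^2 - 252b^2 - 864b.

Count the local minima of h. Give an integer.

h separates as a function of a plus a function of b, so ∇h=0 decouples.
∂h/∂a = 6a(a + 4) = 0 at a ∈ {-4, 0}; ∂h/∂b = 36(b - 4)(b + 2)(b + 3) = 0 at b ∈ {-3, -2, 4}.
The Hessian is diagonal: diag(h_aa, h_bb). Second derivatives: h_aa(-4)=-24, h_aa(0)=24; h_bb(-3)=252, h_bb(-2)=-216, h_bb(4)=1512.
Local minima occur where both diagonal entries positive: (0, -3), (0, 4). Count: 2.

2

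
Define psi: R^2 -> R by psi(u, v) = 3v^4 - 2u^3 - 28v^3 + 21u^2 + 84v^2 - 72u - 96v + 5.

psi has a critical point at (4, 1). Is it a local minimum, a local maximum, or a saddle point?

saddle point

The mixed partial ∂²psi/∂u∂v is 0, so the Hessian at any point is diag(psi_uu, psi_vv) = diag(6(-2u + 7), 12(3v^2 - 14v + 14)).
At (4, 1): H = diag(-6, 36).
The eigenvalues have opposite signs, so H is indefinite: a saddle point.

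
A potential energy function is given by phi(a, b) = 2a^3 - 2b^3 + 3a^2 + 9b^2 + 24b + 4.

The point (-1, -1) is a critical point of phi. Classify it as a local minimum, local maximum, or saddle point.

The mixed partial ∂²phi/∂a∂b is 0, so the Hessian at any point is diag(phi_aa, phi_bb) = diag(6(2a + 1), 6(-2b + 3)).
At (-1, -1): H = diag(-6, 30).
The eigenvalues have opposite signs, so H is indefinite: a saddle point.

saddle point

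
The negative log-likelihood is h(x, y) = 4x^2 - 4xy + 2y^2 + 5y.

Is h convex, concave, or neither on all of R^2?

h is quadratic, so its Hessian is the constant matrix H = [[8, -4], [-4, 4]].
det(H) = 16, tr(H) = 12.
det(H) > 0 and tr(H) > 0, so H is positive definite everywhere: convex.

convex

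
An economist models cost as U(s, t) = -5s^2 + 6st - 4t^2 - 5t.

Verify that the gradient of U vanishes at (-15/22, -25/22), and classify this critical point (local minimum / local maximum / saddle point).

local maximum

∇U = (-10s + 6t, 6s - 8t - 5); substituting (-15/22, -25/22) gives ∇U = (0, 0), so (-15/22, -25/22) is indeed a critical point.
The Hessian of U is constant: H = [[-10, 6], [6, -8]].
det(H) = (-10)·(-8) − 6² = 44.
det(H) > 0 and tr(H) = -18 < 0, so H is negative definite and the point is a local maximum.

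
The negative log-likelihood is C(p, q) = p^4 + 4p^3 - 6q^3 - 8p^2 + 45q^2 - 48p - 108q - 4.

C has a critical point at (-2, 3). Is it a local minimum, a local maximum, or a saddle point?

local maximum

The mixed partial ∂²C/∂p∂q is 0, so the Hessian at any point is diag(C_pp, C_qq) = diag(4(3p^2 + 6p - 4), 18(-2q + 5)).
At (-2, 3): H = diag(-16, -18).
Both eigenvalues are negative, so H is negative definite: a local maximum.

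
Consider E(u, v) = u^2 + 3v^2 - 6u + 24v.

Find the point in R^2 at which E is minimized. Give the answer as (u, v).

E(u,v) separates as P(u) + Q(v), so its minimum is min P + min Q.
P'(u) = 2u - 6 vanishes at u ∈ {3}; Q'(v) = 6v + 24 vanishes at v ∈ {-4}.
Local minima of P (where P''>0): P(3)=-9. Local minima of Q: Q(-4)=-48.
So the global minimum of E is P(3) + Q(-4) = -9 − 48 = -57, attained at (3, -4).

(3, -4)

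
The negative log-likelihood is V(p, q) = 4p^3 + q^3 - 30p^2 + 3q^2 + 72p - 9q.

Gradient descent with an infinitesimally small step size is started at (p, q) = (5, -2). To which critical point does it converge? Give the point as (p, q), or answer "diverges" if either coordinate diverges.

(3, 1)

V is separable, so gradient descent decouples: p follows -∂V/∂p, q follows -∂V/∂q.
∂V/∂p = 12(p - 3)(p - 2); at p=5 this is 72, so p decreases.
∂V/∂q = 3(q - 1)(q + 3); at q=-2 this is -9, so q increases.
p converges to its nearest critical value 3 (a local min of the p-part); q converges to 1. The iterate converges to (3, 1).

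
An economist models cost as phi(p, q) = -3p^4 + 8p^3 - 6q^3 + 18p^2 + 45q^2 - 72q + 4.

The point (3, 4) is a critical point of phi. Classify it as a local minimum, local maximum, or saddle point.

The mixed partial ∂²phi/∂p∂q is 0, so the Hessian at any point is diag(phi_pp, phi_qq) = diag(12(-3p^2 + 4p + 3), 18(-2q + 5)).
At (3, 4): H = diag(-144, -54).
Both eigenvalues are negative, so H is negative definite: a local maximum.

local maximum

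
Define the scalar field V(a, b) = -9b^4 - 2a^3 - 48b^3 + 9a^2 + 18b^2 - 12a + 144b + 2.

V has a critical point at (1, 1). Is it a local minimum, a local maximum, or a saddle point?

saddle point

The mixed partial ∂²V/∂a∂b is 0, so the Hessian at any point is diag(V_aa, V_bb) = diag(6(-2a + 3), 36(-3b^2 - 8b + 1)).
At (1, 1): H = diag(6, -360).
The eigenvalues have opposite signs, so H is indefinite: a saddle point.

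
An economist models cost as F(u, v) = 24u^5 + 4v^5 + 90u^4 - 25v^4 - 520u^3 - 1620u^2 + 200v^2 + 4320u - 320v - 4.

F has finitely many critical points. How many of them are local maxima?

F separates as a function of u plus a function of v, so ∇F=0 decouples.
∂F/∂u = 120(u - 3)(u - 1)(u + 3)(u + 4) = 0 at u ∈ {-4, -3, 1, 3}; ∂F/∂v = 20(v - 4)(v - 2)(v - 1)(v + 2) = 0 at v ∈ {-2, 1, 2, 4}.
The Hessian is diagonal: diag(F_uu, F_vv). Second derivatives: F_uu(-4)=-4200, F_uu(-3)=2880, F_uu(1)=-4800, F_uu(3)=10080; F_vv(-2)=-1440, F_vv(1)=180, F_vv(2)=-160, F_vv(4)=720.
Local maxima occur where both diagonal entries negative: (-4, -2), (-4, 2), (1, -2), (1, 2). Count: 4.

4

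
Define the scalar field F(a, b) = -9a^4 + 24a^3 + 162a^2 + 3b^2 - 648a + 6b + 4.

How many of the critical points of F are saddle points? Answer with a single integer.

2

F separates as a function of a plus a function of b, so ∇F=0 decouples.
∂F/∂a = -36(a - 3)(a - 2)(a + 3) = 0 at a ∈ {-3, 2, 3}; ∂F/∂b = 6(b + 1) = 0 at b ∈ {-1}.
The Hessian is diagonal: diag(F_aa, F_bb). Second derivatives: F_aa(-3)=-1080, F_aa(2)=180, F_aa(3)=-216; F_bb(-1)=6.
Saddle points occur where the two diagonal entries have opposite signs: (-3, -1), (3, -1). Count: 2.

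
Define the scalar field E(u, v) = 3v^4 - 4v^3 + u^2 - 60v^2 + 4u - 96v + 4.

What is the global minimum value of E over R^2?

E(u,v) separates as P(u) + Q(v) + 4, so its minimum is min P + min Q + 4.
P'(u) = 2u + 4 vanishes at u ∈ {-2}; Q'(v) = 12(v - 4)(v + 1)(v + 2) vanishes at v ∈ {-2, -1, 4}.
Local minima of P (where P''>0): P(-2)=-4. Local minima of Q: Q(-2)=32, Q(4)=-832.
So the global minimum of E is P(-2) + Q(4) + 4 = -4 − 832 + 4 = -832, attained at (-2, 4).

-832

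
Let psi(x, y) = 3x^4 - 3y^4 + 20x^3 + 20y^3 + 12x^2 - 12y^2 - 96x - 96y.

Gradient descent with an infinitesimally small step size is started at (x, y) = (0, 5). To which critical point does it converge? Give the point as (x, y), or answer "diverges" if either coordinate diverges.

psi is separable, so gradient descent decouples: x follows -∂psi/∂x, y follows -∂psi/∂y.
∂psi/∂x = 12(x - 1)(x + 2)(x + 4); at x=0 this is -96, so x increases.
∂psi/∂y = -12(y - 4)(y - 2)(y + 1); at y=5 this is -216, so y increases.
The y-coordinate has no critical point in that direction and runs off to infinity.

diverges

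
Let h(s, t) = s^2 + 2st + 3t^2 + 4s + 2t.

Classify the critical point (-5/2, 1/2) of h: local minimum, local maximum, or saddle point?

local minimum

The Hessian of h is constant: H = [[2, 2], [2, 6]].
det(H) = 2·6 − 2² = 8.
det(H) > 0 and tr(H) = 8 > 0, so H is positive definite and the point is a local minimum.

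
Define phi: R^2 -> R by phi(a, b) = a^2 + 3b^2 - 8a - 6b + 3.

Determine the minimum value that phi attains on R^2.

phi(a,b) separates as P(a) + Q(b) + 3, so its minimum is min P + min Q + 3.
P'(a) = 2a - 8 vanishes at a ∈ {4}; Q'(b) = 6b - 6 vanishes at b ∈ {1}.
Local minima of P (where P''>0): P(4)=-16. Local minima of Q: Q(1)=-3.
So the global minimum of phi is P(4) + Q(1) + 3 = -16 − 3 + 3 = -16, attained at (4, 1).

-16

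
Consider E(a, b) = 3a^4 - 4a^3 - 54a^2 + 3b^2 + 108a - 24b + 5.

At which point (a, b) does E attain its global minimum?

(-3, 4)

E(a,b) separates as P(a) + Q(b) + 5, so its minimum is min P + min Q + 5.
P'(a) = 12(a - 3)(a - 1)(a + 3) vanishes at a ∈ {-3, 1, 3}; Q'(b) = 6b - 24 vanishes at b ∈ {4}.
Local minima of P (where P''>0): P(-3)=-459, P(3)=-27. Local minima of Q: Q(4)=-48.
So the global minimum of E is P(-3) + Q(4) + 5 = -459 − 48 + 5 = -502, attained at (-3, 4).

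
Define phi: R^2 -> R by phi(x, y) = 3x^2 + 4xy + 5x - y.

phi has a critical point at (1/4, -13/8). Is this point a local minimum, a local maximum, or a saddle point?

saddle point

The Hessian of phi is constant: H = [[6, 4], [4, 0]].
det(H) = 6·0 − 4² = -16.
Since det(H) < 0, H is indefinite and the critical point is a saddle point.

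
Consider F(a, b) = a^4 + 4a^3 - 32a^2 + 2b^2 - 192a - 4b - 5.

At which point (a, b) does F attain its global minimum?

(4, 1)

F(a,b) separates as P(a) + Q(b) − 5, so its minimum is min P + min Q − 5.
P'(a) = 4(a - 4)(a + 3)(a + 4) vanishes at a ∈ {-4, -3, 4}; Q'(b) = 4b - 4 vanishes at b ∈ {1}.
Local minima of P (where P''>0): P(-4)=256, P(4)=-768. Local minima of Q: Q(1)=-2.
So the global minimum of F is P(4) + Q(1) − 5 = -768 − 2 − 5 = -775, attained at (4, 1).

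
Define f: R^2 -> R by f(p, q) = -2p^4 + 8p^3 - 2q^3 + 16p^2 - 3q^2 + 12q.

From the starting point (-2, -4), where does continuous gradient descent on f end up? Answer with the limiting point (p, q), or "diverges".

diverges

f is separable, so gradient descent decouples: p follows -∂f/∂p, q follows -∂f/∂q.
∂f/∂p = -8p(p - 4)(p + 1); at p=-2 this is 96, so p decreases.
∂f/∂q = -6(q - 1)(q + 2); at q=-4 this is -60, so q increases.
The p-coordinate has no critical point in that direction and runs off to infinity.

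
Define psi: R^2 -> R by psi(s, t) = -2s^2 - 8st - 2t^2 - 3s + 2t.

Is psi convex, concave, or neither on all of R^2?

neither

psi is quadratic, so its Hessian is the constant matrix H = [[-4, -8], [-8, -4]].
det(H) = -48, tr(H) = -8.
det(H) < 0, so H is indefinite: neither convex nor concave.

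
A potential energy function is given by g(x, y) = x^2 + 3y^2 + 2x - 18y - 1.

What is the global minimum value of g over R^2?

-29

g(x,y) separates as P(x) + Q(y) − 1, so its minimum is min P + min Q − 1.
P'(x) = 2x + 2 vanishes at x ∈ {-1}; Q'(y) = 6y - 18 vanishes at y ∈ {3}.
Local minima of P (where P''>0): P(-1)=-1. Local minima of Q: Q(3)=-27.
So the global minimum of g is P(-1) + Q(3) − 1 = -1 − 27 − 1 = -29, attained at (-1, 3).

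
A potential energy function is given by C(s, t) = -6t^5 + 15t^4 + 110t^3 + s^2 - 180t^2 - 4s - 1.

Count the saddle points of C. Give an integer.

C separates as a function of s plus a function of t, so ∇C=0 decouples.
∂C/∂s = 2(s - 2) = 0 at s ∈ {2}; ∂C/∂t = -30t(t - 4)(t - 1)(t + 3) = 0 at t ∈ {-3, 0, 1, 4}.
The Hessian is diagonal: diag(C_ss, C_tt). Second derivatives: C_ss(2)=2; C_tt(-3)=2520, C_tt(0)=-360, C_tt(1)=360, C_tt(4)=-2520.
Saddle points occur where the two diagonal entries have opposite signs: (2, 0), (2, 4). Count: 2.

2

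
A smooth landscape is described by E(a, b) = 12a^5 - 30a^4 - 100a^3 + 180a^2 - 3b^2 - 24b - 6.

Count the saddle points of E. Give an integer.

2

E separates as a function of a plus a function of b, so ∇E=0 decouples.
∂E/∂a = 60a(a - 3)(a - 1)(a + 2) = 0 at a ∈ {-2, 0, 1, 3}; ∂E/∂b = -6(b + 4) = 0 at b ∈ {-4}.
The Hessian is diagonal: diag(E_aa, E_bb). Second derivatives: E_aa(-2)=-1800, E_aa(0)=360, E_aa(1)=-360, E_aa(3)=1800; E_bb(-4)=-6.
Saddle points occur where the two diagonal entries have opposite signs: (0, -4), (3, -4). Count: 2.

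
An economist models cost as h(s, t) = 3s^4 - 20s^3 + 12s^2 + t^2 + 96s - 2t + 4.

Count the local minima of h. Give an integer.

h separates as a function of s plus a function of t, so ∇h=0 decouples.
∂h/∂s = 12(s - 4)(s - 2)(s + 1) = 0 at s ∈ {-1, 2, 4}; ∂h/∂t = 2(t - 1) = 0 at t ∈ {1}.
The Hessian is diagonal: diag(h_ss, h_tt). Second derivatives: h_ss(-1)=180, h_ss(2)=-72, h_ss(4)=120; h_tt(1)=2.
Local minima occur where both diagonal entries positive: (-1, 1), (4, 1). Count: 2.

2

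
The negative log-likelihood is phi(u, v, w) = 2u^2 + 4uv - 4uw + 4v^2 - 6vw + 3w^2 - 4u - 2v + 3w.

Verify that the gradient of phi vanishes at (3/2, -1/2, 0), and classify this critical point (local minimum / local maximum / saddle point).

local minimum

∇phi = (4u + 4v - 4w - 4, 4u + 8v - 6w - 2, -4u - 6v + 6w + 3); substituting (3/2, -1/2, 0) gives ∇phi = (0, 0, 0), so (3/2, -1/2, 0) is indeed a critical point.
The Hessian is constant: H = [[4, 4, -4], [4, 8, -6], [-4, -6, 6]].
Leading principal minors: Δ₁ = 4, Δ₂ = 16, Δ₃ = 16.
All leading minors are positive, so H is positive definite: a local minimum.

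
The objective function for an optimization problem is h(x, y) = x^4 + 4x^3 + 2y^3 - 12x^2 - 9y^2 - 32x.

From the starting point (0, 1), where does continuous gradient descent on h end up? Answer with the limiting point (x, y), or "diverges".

h is separable, so gradient descent decouples: x follows -∂h/∂x, y follows -∂h/∂y.
∂h/∂x = 4(x - 2)(x + 1)(x + 4); at x=0 this is -32, so x increases.
∂h/∂y = 6y(y - 3); at y=1 this is -12, so y increases.
x converges to its nearest critical value 2 (a local min of the x-part); y converges to 3. The iterate converges to (2, 3).

(2, 3)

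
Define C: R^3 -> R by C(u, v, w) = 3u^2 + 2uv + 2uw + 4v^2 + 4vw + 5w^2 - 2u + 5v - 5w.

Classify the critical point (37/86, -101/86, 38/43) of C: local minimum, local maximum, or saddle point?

The Hessian is constant: H = [[6, 2, 2], [2, 8, 4], [2, 4, 10]].
Leading principal minors: Δ₁ = 6, Δ₂ = 44, Δ₃ = 344.
All leading minors are positive, so H is positive definite: a local minimum.

local minimum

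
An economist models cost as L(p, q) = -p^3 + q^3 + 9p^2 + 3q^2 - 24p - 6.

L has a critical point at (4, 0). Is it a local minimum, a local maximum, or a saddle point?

The mixed partial ∂²L/∂p∂q is 0, so the Hessian at any point is diag(L_pp, L_qq) = diag(6(-p + 3), 6(q + 1)).
At (4, 0): H = diag(-6, 6).
The eigenvalues have opposite signs, so H is indefinite: a saddle point.

saddle point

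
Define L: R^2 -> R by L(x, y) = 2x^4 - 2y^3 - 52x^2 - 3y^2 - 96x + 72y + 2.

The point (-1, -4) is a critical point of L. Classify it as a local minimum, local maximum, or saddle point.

saddle point

The mixed partial ∂²L/∂x∂y is 0, so the Hessian at any point is diag(L_xx, L_yy) = diag(8(3x^2 - 13), -6(2y + 1)).
At (-1, -4): H = diag(-80, 42).
The eigenvalues have opposite signs, so H is indefinite: a saddle point.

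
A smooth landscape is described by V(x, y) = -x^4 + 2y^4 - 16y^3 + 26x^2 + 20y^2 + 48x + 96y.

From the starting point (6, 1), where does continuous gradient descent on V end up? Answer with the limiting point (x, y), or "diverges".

V is separable, so gradient descent decouples: x follows -∂V/∂x, y follows -∂V/∂y.
∂V/∂x = -4(x - 4)(x + 1)(x + 3); at x=6 this is -504, so x increases.
∂V/∂y = 8(y - 4)(y - 3)(y + 1); at y=1 this is 96, so y decreases.
The x-coordinate has no critical point in that direction and runs off to infinity.

diverges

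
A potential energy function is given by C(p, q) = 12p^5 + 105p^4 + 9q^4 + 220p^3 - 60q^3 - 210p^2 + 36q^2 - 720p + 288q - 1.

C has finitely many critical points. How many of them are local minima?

4

C separates as a function of p plus a function of q, so ∇C=0 decouples.
∂C/∂p = 60(p - 1)(p + 1)(p + 3)(p + 4) = 0 at p ∈ {-4, -3, -1, 1}; ∂C/∂q = 36(q - 4)(q - 2)(q + 1) = 0 at q ∈ {-1, 2, 4}.
The Hessian is diagonal: diag(C_pp, C_qq). Second derivatives: C_pp(-4)=-900, C_pp(-3)=480, C_pp(-1)=-720, C_pp(1)=2400; C_qq(-1)=540, C_qq(2)=-216, C_qq(4)=360.
Local minima occur where both diagonal entries positive: (-3, -1), (-3, 4), (1, -1), (1, 4). Count: 4.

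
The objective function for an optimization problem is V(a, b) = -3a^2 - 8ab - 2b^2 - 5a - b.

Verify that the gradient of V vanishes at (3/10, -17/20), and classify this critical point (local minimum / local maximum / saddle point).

∇V = (-6a - 8b - 5, -8a - 4b - 1); substituting (3/10, -17/20) gives ∇V = (0, 0), so (3/10, -17/20) is indeed a critical point.
The Hessian of V is constant: H = [[-6, -8], [-8, -4]].
det(H) = (-6)·(-4) − (-8)² = -40.
Since det(H) < 0, H is indefinite and the critical point is a saddle point.

saddle point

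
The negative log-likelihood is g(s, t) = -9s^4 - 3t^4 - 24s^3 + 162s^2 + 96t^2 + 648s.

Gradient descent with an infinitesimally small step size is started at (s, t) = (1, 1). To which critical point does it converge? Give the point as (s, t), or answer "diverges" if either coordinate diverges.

(-2, 0)

g is separable, so gradient descent decouples: s follows -∂g/∂s, t follows -∂g/∂t.
∂g/∂s = -36(s - 3)(s + 2)(s + 3); at s=1 this is 864, so s decreases.
∂g/∂t = -12t(t - 4)(t + 4); at t=1 this is 180, so t decreases.
s converges to its nearest critical value -2 (a local min of the s-part); t converges to 0. The iterate converges to (-2, 0).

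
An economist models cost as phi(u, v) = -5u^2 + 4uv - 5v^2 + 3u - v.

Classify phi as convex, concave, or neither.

phi is quadratic, so its Hessian is the constant matrix H = [[-10, 4], [4, -10]].
det(H) = 84, tr(H) = -20.
det(H) > 0 and tr(H) < 0, so H is negative definite everywhere: concave.

concave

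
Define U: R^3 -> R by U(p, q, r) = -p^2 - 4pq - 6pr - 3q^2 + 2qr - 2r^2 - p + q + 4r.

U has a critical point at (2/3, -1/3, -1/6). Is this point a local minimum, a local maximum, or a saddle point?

saddle point

The Hessian is constant: H = [[-2, -4, -6], [-4, -6, 2], [-6, 2, -4]].
Leading principal minors: Δ₁ = -2, Δ₂ = -4, Δ₃ = 336.
The minors fit neither the all-positive nor the alternating-sign pattern, so H is indefinite: a saddle point.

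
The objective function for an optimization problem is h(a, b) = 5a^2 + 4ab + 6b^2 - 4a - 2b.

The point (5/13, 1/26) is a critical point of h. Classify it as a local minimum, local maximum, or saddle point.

The Hessian of h is constant: H = [[10, 4], [4, 12]].
det(H) = 10·12 − 4² = 104.
det(H) > 0 and tr(H) = 22 > 0, so H is positive definite and the point is a local minimum.

local minimum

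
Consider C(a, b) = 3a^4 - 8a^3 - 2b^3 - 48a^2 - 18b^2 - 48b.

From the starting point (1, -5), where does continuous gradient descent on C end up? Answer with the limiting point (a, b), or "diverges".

(4, -4)

C is separable, so gradient descent decouples: a follows -∂C/∂a, b follows -∂C/∂b.
∂C/∂a = 12a(a - 4)(a + 2); at a=1 this is -108, so a increases.
∂C/∂b = -6(b + 2)(b + 4); at b=-5 this is -18, so b increases.
a converges to its nearest critical value 4 (a local min of the a-part); b converges to -4. The iterate converges to (4, -4).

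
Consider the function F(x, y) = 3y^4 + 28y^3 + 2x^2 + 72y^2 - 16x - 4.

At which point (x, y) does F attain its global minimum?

F(x,y) separates as P(x) + Q(y) − 4, so its minimum is min P + min Q − 4.
P'(x) = 4x - 16 vanishes at x ∈ {4}; Q'(y) = 12y(y + 3)(y + 4) vanishes at y ∈ {-4, -3, 0}.
Local minima of P (where P''>0): P(4)=-32. Local minima of Q: Q(-4)=128, Q(0)=0.
So the global minimum of F is P(4) + Q(0) − 4 = -32 + 0 − 4 = -36, attained at (4, 0).

(4, 0)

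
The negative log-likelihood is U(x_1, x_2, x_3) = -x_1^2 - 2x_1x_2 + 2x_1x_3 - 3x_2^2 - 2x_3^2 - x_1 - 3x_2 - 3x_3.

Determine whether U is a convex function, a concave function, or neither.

U is quadratic, so its Hessian is the constant matrix H = [[-2, -2, 2], [-2, -6, 0], [2, 0, -4]].
Leading principal minors: -2, 8, -8.
Signs alternate −, +, − ⇒ H ≺ 0 ⇒ concave.

concave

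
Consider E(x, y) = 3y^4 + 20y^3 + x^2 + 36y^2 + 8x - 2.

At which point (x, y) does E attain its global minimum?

(-4, 0)

E(x,y) separates as P(x) + Q(y) − 2, so its minimum is min P + min Q − 2.
P'(x) = 2x + 8 vanishes at x ∈ {-4}; Q'(y) = 12y(y + 2)(y + 3) vanishes at y ∈ {-3, -2, 0}.
Local minima of P (where P''>0): P(-4)=-16. Local minima of Q: Q(-3)=27, Q(0)=0.
So the global minimum of E is P(-4) + Q(0) − 2 = -16 + 0 − 2 = -18, attained at (-4, 0).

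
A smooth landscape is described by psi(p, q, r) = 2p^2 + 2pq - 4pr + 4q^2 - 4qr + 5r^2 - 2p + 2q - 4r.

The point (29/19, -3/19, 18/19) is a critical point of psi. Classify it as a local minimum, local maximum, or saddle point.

local minimum

The Hessian is constant: H = [[4, 2, -4], [2, 8, -4], [-4, -4, 10]].
Leading principal minors: Δ₁ = 4, Δ₂ = 28, Δ₃ = 152.
All leading minors are positive, so H is positive definite: a local minimum.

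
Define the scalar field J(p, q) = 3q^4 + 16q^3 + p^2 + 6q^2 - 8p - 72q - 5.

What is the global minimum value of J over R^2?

-68

J(p,q) separates as A(p) + B(q) − 5, so its minimum is min A + min B − 5.
A'(p) = 2p - 8 vanishes at p ∈ {4}; B'(q) = 12(q - 1)(q + 2)(q + 3) vanishes at q ∈ {-3, -2, 1}.
Local minima of A (where A''>0): A(4)=-16. Local minima of B: B(-3)=81, B(1)=-47.
So the global minimum of J is A(4) + B(1) − 5 = -16 − 47 − 5 = -68, attained at (4, 1).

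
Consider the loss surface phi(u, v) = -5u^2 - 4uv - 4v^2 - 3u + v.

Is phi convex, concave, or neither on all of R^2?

concave

phi is quadratic, so its Hessian is the constant matrix H = [[-10, -4], [-4, -8]].
det(H) = 64, tr(H) = -18.
det(H) > 0 and tr(H) < 0, so H is negative definite everywhere: concave.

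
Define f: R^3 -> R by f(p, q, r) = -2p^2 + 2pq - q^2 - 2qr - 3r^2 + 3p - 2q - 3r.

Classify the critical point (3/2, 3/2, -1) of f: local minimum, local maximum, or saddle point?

local maximum

The Hessian is constant: H = [[-4, 2, 0], [2, -2, -2], [0, -2, -6]].
Leading principal minors: Δ₁ = -4, Δ₂ = 4, Δ₃ = -8.
The minors alternate sign starting negative (−, +, −), so H is negative definite: a local maximum.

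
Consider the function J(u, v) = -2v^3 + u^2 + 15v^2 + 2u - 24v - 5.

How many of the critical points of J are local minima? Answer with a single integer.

J separates as a function of u plus a function of v, so ∇J=0 decouples.
∂J/∂u = 2(u + 1) = 0 at u ∈ {-1}; ∂J/∂v = -6(v - 4)(v - 1) = 0 at v ∈ {1, 4}.
The Hessian is diagonal: diag(J_uu, J_vv). Second derivatives: J_uu(-1)=2; J_vv(1)=18, J_vv(4)=-18.
Local minima occur where both diagonal entries positive: (-1, 1). Count: 1.

1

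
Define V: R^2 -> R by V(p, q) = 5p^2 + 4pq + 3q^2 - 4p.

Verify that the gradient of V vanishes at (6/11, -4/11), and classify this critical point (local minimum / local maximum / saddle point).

∇V = (10p + 4q - 4, 4p + 6q); substituting (6/11, -4/11) gives ∇V = (0, 0), so (6/11, -4/11) is indeed a critical point.
The Hessian of V is constant: H = [[10, 4], [4, 6]].
det(H) = 10·6 − 4² = 44.
det(H) > 0 and tr(H) = 16 > 0, so H is positive definite and the point is a local minimum.

local minimum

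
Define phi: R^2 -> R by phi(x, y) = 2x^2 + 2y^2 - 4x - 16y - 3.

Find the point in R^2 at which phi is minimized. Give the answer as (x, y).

phi(x,y) separates as P(x) + Q(y) − 3, so its minimum is min P + min Q − 3.
P'(x) = 4x - 4 vanishes at x ∈ {1}; Q'(y) = 4y - 16 vanishes at y ∈ {4}.
Local minima of P (where P''>0): P(1)=-2. Local minima of Q: Q(4)=-32.
So the global minimum of phi is P(1) + Q(4) − 3 = -2 − 32 − 3 = -37, attained at (1, 4).

(1, 4)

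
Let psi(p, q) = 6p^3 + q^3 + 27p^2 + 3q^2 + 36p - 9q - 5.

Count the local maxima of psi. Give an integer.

psi separates as a function of p plus a function of q, so ∇psi=0 decouples.
∂psi/∂p = 18(p + 1)(p + 2) = 0 at p ∈ {-2, -1}; ∂psi/∂q = 3(q - 1)(q + 3) = 0 at q ∈ {-3, 1}.
The Hessian is diagonal: diag(psi_pp, psi_qq). Second derivatives: psi_pp(-2)=-18, psi_pp(-1)=18; psi_qq(-3)=-12, psi_qq(1)=12.
Local maxima occur where both diagonal entries negative: (-2, -3). Count: 1.

1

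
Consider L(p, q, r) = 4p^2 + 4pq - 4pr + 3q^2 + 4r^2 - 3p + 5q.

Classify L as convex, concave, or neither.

L is quadratic, so its Hessian is the constant matrix H = [[8, 4, -4], [4, 6, 0], [-4, 0, 8]].
Leading principal minors: 8, 32, 160.
All positive ⇒ H ≻ 0 ⇒ convex.

convex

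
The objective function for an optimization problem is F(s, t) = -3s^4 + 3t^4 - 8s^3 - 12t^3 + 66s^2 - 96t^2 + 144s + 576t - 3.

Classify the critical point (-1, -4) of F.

local minimum

The mixed partial ∂²F/∂s∂t is 0, so the Hessian at any point is diag(F_ss, F_tt) = diag(12(-3s^2 - 4s + 11), 12(3t^2 - 6t - 16)).
At (-1, -4): H = diag(144, 672).
Both eigenvalues are positive, so H is positive definite: a local minimum.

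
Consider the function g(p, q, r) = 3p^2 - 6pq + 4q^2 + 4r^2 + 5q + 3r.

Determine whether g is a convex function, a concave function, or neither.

g is quadratic, so its Hessian is the constant matrix H = [[6, -6, 0], [-6, 8, 0], [0, 0, 8]].
Leading principal minors: 6, 12, 96.
All positive ⇒ H ≻ 0 ⇒ convex.

convex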